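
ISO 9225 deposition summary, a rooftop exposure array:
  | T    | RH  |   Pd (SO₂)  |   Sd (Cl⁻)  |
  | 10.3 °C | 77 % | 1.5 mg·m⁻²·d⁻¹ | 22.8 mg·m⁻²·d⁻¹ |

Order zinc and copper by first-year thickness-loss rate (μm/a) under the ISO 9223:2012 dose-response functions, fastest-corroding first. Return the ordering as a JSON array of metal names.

zinc: T>10 °C ⇒ hinge -0.071·(10.3−10) = -0.0213
  Pd branch = 0.0129·Pd^0.44·e^(0.046·RH+f) = 0.5213 μm/a
  Cl⁻ term: 0.0175·22.8^0.57·exp(0.008·77+0.085·10.3) = 0.4622
  r_corr = 0.5213 + 0.4622 = 0.9835 μm/a
copper: f(T) = -0.080·(T−10) [T>10 °C] = -0.0240
  SO₂ term: 0.0053·1.5^0.26·exp(0.059·77-0.0240) = 0.5403
  Cl⁻ term: 0.01025·22.8^0.27·exp(0.036·77+0.049·10.3) = 0.6316
  r_corr = 0.5403 + 0.6316 = 1.172 μm/a
Ordering by μm/a: copper (1.17) > zinc (0.983)

["copper", "zinc"]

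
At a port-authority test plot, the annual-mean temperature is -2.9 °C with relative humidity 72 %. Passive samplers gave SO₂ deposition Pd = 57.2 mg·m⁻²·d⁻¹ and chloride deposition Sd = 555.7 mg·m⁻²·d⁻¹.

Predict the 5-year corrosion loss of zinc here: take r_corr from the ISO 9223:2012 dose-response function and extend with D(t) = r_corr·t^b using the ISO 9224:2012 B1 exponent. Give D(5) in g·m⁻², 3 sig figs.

D(5) = 57.6 g·m⁻²

zinc: temperature factor f = +0.038·(-12.9) = -0.4902
  Pd branch = 0.0129·Pd^0.44·e^(0.046·RH+f) = 1.286 μm/a
  Sd branch = 0.0175·Sd^0.57·e^(0.008·RH+0.085·T) = 0.8927 μm/a
  sum: 1.286 + 0.8927 → r_corr = 2.179 μm/a
ISO 9224: D(t) = r_corr · t^b with b = 0.813 (zinc, B1)
  D(5) = 2.179 × 5^0.813 = 2.179 × 3.701 = 8.063 μm
  Mass loss = 8.063 μm × 7.14 g/cm³ = 57.57 g·m⁻²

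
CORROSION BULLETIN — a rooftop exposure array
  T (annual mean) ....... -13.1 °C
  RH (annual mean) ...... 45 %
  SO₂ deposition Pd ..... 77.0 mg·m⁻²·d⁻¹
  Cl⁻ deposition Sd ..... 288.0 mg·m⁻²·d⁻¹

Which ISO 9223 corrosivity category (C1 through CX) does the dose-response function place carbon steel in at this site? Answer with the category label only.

C2

carbon steel: f(T) = +0.150·(T−10) [T≤10 °C] = -3.4650
  sulphur-dioxide contribution → 1.303 μm/a
  chloride contribution → 8.929 μm/a
  ⇒ r_corr(carbon steel) = 10.23 μm/a
ISO 9223 Table 2 (carbon steel): 1.3 < 10.2 ≤ 25 μm/a ⇒ C2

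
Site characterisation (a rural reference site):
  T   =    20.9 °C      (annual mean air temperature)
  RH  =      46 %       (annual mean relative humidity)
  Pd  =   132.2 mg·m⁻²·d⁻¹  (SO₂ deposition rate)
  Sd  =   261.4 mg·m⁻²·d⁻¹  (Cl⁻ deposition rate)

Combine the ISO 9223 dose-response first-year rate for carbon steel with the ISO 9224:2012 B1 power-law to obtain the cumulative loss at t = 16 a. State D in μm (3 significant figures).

carbon steel: f(T) = -0.054·(T−10) [T>10 °C] = -0.5886
  Pd branch = 1.77·Pd^0.52·e^(0.02·RH+f) = 31.26 μm/a
  Sd branch = 0.102·Sd^0.62·e^(0.033·RH+0.04·T) = 33.86 μm/a
  sum: 31.26 + 33.86 → r_corr = 65.11 μm/a
ISO 9224: D(t) = r_corr · t^b with b = 0.523 (carbon steel, B1)
  D(16) = 65.11 × 16^0.523 = 65.11 × 4.263 = 277.6 μm

D(16) = 278 μm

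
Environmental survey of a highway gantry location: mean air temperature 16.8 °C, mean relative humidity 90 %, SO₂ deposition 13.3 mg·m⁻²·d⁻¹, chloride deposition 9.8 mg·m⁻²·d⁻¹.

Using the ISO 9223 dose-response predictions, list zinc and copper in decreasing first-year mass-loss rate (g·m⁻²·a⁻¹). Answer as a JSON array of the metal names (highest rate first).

zinc: temperature factor f = -0.071·(6.8) = -0.4828
  Pd branch = 0.0129·Pd^0.44·e^(0.046·RH+f) = 1.561 μm/a
  Sd branch = 0.0175·Sd^0.57·e^(0.008·RH+0.085·T) = 0.5507 μm/a
  sum: 1.561 + 0.5507 → r_corr = 2.112 μm/a
  mass loss = 2.112 μm/a × 7.14 g/cm³ = 15.08 g·m⁻²·a⁻¹
copper: temperature factor f = -0.080·(6.8) = -0.5440
  Pd branch = 0.0053·Pd^0.26·e^(0.059·RH+f) = 1.22 μm/a
  Cl⁻ term: 0.01025·9.8^0.27·exp(0.036·90+0.049·16.8) = 1.104
  sum: 1.22 + 1.104 → r_corr = 2.324 μm/a
  mass loss = 2.324 μm/a × 8.96 g/cm³ = 20.82 g·m⁻²·a⁻¹
Ordering by g·m⁻²·a⁻¹: copper (20.8) > zinc (15.1)

["copper", "zinc"]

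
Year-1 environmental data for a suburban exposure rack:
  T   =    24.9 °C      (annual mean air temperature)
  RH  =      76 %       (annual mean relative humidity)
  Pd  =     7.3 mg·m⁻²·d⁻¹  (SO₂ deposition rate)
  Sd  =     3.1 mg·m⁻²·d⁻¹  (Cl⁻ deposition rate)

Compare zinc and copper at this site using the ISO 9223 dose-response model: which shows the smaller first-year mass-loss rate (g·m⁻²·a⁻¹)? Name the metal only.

zinc: T>10 °C ⇒ hinge -0.071·(24.9−10) = -1.0579
  SO₂ term: 0.0129·7.3^0.44·exp(0.046·76-1.0579) = 0.3542
  Cl⁻ term: 0.0175·3.1^0.57·exp(0.008·76+0.085·24.9) = 0.5086
  sum: 0.3542 + 0.5086 → r_corr = 0.8628 μm/a
  mass loss = 0.8628 μm/a × 7.14 g/cm³ = 6.16 g·m⁻²·a⁻¹
copper: f(T) = -0.080·(T−10) [T>10 °C] = -1.1920
  Pd branch = 0.0053·Pd^0.26·e^(0.059·RH+f) = 0.239 μm/a
  Cl⁻ term: 0.01025·3.1^0.27·exp(0.036·76+0.049·24.9) = 0.7269
  sum: 0.239 + 0.7269 → r_corr = 0.966 μm/a
  mass loss = 0.966 μm/a × 8.96 g/cm³ = 8.655 g·m⁻²·a⁻¹
Ordering by g·m⁻²·a⁻¹: copper (8.66) > zinc (6.16)

zinc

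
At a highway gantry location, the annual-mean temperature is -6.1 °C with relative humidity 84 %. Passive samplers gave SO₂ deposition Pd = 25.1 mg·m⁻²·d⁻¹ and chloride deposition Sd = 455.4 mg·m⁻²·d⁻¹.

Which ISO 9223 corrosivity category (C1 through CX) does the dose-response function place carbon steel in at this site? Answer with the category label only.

carbon steel: T≤10 °C ⇒ hinge +0.150·(-6.1−10) = -2.4150
  Pd branch = 1.77·Pd^0.52·e^(0.02·RH+f) = 4.535 μm/a
  Cl⁻ term: 0.102·455.4^0.62·exp(0.033·84+0.04·-6.1) = 56.85
  r_corr = 4.535 + 56.85 = 61.38 μm/a
Category bounds: 50…80 μm/a bracket r_corr ⇒ C4

C4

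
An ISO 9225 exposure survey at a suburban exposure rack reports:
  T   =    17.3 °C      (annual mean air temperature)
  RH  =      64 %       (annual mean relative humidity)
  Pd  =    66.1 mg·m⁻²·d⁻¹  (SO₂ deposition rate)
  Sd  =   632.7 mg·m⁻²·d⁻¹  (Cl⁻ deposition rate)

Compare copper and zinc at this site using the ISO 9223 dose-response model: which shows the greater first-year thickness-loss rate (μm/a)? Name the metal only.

copper: temperature factor f = -0.080·(7.3) = -0.5840
  Pd branch = 0.0053·Pd^0.26·e^(0.059·RH+f) = 0.3835 μm/a
  Sd branch = 0.01025·Sd^0.27·e^(0.036·RH+0.049·T) = 1.367 μm/a
  r_corr = 0.3835 + 1.367 = 1.751 μm/a
zinc: temperature factor f = -0.071·(7.3) = -0.5183
  Pd branch = 0.0129·Pd^0.44·e^(0.046·RH+f) = 0.9225 μm/a
  Sd branch = 0.0175·Sd^0.57·e^(0.008·RH+0.085·T) = 5.02 μm/a
  sum: 0.9225 + 5.02 → r_corr = 5.943 μm/a
Ordering by μm/a: zinc (5.94) > copper (1.75)

zinc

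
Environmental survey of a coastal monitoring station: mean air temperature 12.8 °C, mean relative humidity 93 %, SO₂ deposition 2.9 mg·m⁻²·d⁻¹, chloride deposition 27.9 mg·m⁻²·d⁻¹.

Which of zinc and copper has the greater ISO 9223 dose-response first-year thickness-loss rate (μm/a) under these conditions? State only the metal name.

zinc: T>10 °C ⇒ hinge -0.071·(12.8−10) = -0.1988
  sulphur-dioxide contribution → 1.218 μm/a
  chloride contribution → 0.7289 μm/a
  total first-year rate 1.947 μm/a
copper: f(T) = -0.080·(T−10) [T>10 °C] = -0.2240
  sulphur-dioxide contribution → 1.35 μm/a
  chloride contribution → 1.341 μm/a
  total first-year rate 2.691 μm/a
Ordering by μm/a: copper (2.69) > zinc (1.95)

copper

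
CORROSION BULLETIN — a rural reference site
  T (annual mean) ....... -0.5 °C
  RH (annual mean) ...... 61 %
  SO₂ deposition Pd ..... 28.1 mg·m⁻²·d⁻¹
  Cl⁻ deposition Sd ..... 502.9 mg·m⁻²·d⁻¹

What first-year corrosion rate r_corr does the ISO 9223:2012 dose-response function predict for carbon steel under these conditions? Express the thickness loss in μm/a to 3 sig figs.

carbon steel: f(T) = +0.150·(T−10) [T≤10 °C] = -1.5750
  SO₂ term: 1.77·28.1^0.52·exp(0.02·61-1.5750) = 7.033
  Sd branch = 0.102·Sd^0.62·e^(0.033·RH+0.04·T) = 35.41 μm/a
  sum: 7.033 + 35.41 → r_corr = 42.44 μm/a

r_corr = 42.4 μm/a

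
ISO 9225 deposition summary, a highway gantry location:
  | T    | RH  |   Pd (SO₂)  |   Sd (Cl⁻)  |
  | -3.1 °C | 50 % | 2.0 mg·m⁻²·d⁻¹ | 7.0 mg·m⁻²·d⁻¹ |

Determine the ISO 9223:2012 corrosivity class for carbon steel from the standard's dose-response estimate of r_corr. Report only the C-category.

carbon steel: T≤10 °C ⇒ hinge +0.150·(-3.1−10) = -1.9650
  sulphur-dioxide contribution → 0.967 μm/a
  chloride contribution → 1.568 μm/a
  ⇒ r_corr(carbon steel) = 2.535 μm/a
2.53 μm/a falls in (1.3, 25] for carbon steel → category C2

C2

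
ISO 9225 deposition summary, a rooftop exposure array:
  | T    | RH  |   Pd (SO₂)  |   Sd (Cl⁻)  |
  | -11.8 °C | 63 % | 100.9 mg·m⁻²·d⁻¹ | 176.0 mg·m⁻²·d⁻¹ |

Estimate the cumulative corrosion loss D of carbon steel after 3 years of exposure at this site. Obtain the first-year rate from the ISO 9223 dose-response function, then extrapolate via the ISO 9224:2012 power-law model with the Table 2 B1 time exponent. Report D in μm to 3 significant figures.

carbon steel: T≤10 °C ⇒ hinge +0.150·(-11.8−10) = -3.2700
  sulphur-dioxide contribution → 2.613 μm/a
  chloride contribution → 12.55 μm/a
  total first-year rate 15.17 μm/a
ISO 9224: D(t) = r_corr · t^b with b = 0.523 (carbon steel, B1)
  D(3) = 15.17 × 3^0.523 = 15.17 × 1.776 = 26.94 μm

D(3) = 26.9 μm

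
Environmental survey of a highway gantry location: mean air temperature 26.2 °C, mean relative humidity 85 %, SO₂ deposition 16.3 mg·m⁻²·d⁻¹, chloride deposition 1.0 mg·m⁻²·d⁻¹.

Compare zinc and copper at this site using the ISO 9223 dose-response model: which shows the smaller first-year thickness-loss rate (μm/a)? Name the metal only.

zinc: f(T) = -0.071·(T−10) [T>10 °C] = -1.1502
  Pd branch = 0.0129·Pd^0.44·e^(0.046·RH+f) = 0.6959 μm/a
  Cl⁻ term: 0.0175·1.0^0.57·exp(0.008·85+0.085·26.2) = 0.3203
  sum: 0.6959 + 0.3203 → r_corr = 1.016 μm/a
copper: f(T) = -0.080·(T−10) [T>10 °C] = -1.2960
  SO₂ term: 0.0053·16.3^0.26·exp(0.059·85-1.2960) = 0.4514
  Cl⁻ term: 0.01025·1.0^0.27·exp(0.036·85+0.049·26.2) = 0.7892
  sum: 0.4514 + 0.7892 → r_corr = 1.241 μm/a
Ordering by μm/a: copper (1.24) > zinc (1.02)

zinc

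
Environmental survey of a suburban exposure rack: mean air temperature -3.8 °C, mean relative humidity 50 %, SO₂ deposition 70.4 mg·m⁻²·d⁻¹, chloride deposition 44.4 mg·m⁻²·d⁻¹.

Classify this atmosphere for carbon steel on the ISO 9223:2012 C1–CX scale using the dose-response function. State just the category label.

carbon steel: T≤10 °C ⇒ hinge +0.150·(-3.8−10) = -2.0700
  Pd branch = 1.77·Pd^0.52·e^(0.02·RH+f) = 5.546 μm/a
  Cl⁻ term: 0.102·44.4^0.62·exp(0.033·50+0.04·-3.8) = 4.792
  r_corr = 5.546 + 4.792 = 10.34 μm/a
ISO 9223 Table 2 (carbon steel): 1.3 < 10.3 ≤ 25 μm/a ⇒ C2

C2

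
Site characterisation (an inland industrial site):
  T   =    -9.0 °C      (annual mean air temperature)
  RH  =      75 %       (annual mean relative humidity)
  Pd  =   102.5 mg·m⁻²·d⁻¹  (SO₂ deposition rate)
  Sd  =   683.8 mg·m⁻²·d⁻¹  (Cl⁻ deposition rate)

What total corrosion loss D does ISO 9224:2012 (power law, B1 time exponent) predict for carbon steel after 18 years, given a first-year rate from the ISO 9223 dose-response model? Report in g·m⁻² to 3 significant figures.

D(18) = 1.90e+03 g·m⁻²

carbon steel: f(T) = +0.150·(T−10) [T≤10 °C] = -2.8500
  sulphur-dioxide contribution → 5.096 μm/a
  chloride contribution → 48.39 μm/a
  ⇒ r_corr(carbon steel) = 53.49 μm/a
ISO 9224: D(t) = r_corr · t^b with b = 0.523 (carbon steel, B1)
  D(18) = 53.49 × 18^0.523 = 53.49 × 4.534 = 242.5 μm
  Mass loss = 242.5 μm × 7.85 g/cm³ = 1904 g·m⁻²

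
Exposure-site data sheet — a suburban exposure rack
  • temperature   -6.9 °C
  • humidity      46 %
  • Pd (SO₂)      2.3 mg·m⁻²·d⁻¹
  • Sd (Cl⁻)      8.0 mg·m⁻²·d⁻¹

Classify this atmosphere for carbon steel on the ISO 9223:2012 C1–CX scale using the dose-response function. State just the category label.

carbon steel: temperature factor f = +0.150·(-16.9) = -2.5350
  SO₂ term: 1.77·2.3^0.52·exp(0.02·46-2.5350) = 0.5429
  Cl⁻ term: 0.102·8.0^0.62·exp(0.033·46+0.04·-6.9) = 1.282
  sum: 0.5429 + 1.282 → r_corr = 1.825 μm/a
Category bounds: 1.3…25 μm/a bracket r_corr ⇒ C2

C2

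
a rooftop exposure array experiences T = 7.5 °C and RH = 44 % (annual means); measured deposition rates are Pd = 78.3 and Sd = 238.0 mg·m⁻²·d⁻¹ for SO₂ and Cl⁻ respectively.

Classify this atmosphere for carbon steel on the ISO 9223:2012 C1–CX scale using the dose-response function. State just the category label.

carbon steel: T≤10 °C ⇒ hinge +0.150·(7.5−10) = -0.3750
  Pd branch = 1.77·Pd^0.52·e^(0.02·RH+f) = 28.32 μm/a
  Sd branch = 0.102·Sd^0.62·e^(0.033·RH+0.04·T) = 17.5 μm/a
  sum: 28.32 + 17.5 → r_corr = 45.81 μm/a
ISO 9223 Table 2 (carbon steel): 25 < 45.8 ≤ 50 μm/a ⇒ C3

C3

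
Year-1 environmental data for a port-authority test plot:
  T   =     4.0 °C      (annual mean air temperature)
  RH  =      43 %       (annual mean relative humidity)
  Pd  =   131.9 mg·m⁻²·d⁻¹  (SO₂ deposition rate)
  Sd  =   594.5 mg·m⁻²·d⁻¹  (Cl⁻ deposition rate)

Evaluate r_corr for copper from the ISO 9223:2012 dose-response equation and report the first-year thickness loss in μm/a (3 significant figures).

copper: f(T) = +0.126·(T−10) [T≤10 °C] = -0.7560
  sulphur-dioxide contribution → 0.1119 μm/a
  chloride contribution → 0.329 μm/a
  ⇒ r_corr(copper) = 0.4409 μm/a

r_corr = 0.441 μm/a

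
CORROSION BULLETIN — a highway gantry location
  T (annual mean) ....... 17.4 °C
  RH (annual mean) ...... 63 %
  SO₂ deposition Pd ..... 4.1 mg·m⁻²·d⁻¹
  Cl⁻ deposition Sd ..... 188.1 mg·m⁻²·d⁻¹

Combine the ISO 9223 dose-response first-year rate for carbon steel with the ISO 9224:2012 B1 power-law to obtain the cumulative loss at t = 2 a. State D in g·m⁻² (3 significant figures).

D(2) = 573 g·m⁻²

carbon steel: temperature factor f = -0.054·(7.4) = -0.3996
  sulphur-dioxide contribution → 8.715 μm/a
  chloride contribution → 42.06 μm/a
  total first-year rate 50.78 μm/a
ISO 9224: D(t) = r_corr · t^b with b = 0.523 (carbon steel, B1)
  D(2) = 50.78 × 2^0.523 = 50.78 × 1.437 = 72.96 μm
  Mass loss = 72.96 μm × 7.85 g/cm³ = 572.8 g·m⁻²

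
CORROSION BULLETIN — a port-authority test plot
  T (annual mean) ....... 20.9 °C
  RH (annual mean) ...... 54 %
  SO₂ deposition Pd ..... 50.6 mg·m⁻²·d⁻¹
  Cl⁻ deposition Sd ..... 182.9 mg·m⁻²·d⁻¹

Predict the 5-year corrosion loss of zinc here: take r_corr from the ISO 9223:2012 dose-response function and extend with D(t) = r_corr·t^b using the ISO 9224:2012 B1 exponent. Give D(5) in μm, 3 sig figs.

D(5) = 13.0 μm

zinc: T>10 °C ⇒ hinge -0.071·(20.9−10) = -0.7739
  sulphur-dioxide contribution → 0.401 μm/a
  chloride contribution → 3.102 μm/a
  ⇒ r_corr(zinc) = 3.503 μm/a
ISO 9224: D(t) = r_corr · t^b with b = 0.813 (zinc, B1)
  D(5) = 3.503 × 5^0.813 = 3.503 × 3.701 = 12.96 μm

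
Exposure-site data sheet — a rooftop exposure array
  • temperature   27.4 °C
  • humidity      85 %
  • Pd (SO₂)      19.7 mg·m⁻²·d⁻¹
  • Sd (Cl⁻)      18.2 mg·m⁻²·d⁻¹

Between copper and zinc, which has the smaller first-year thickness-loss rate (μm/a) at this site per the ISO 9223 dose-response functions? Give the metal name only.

copper: temperature factor f = -0.080·(17.4) = -1.3920
  SO₂ term: 0.0053·19.7^0.26·exp(0.059·85-1.3920) = 0.4308
  Sd branch = 0.01025·Sd^0.27·e^(0.036·RH+0.049·T) = 1.832 μm/a
  sum: 0.4308 + 1.832 → r_corr = 2.263 μm/a
zinc: f(T) = -0.071·(T−10) [T>10 °C] = -1.2354
  SO₂ term: 0.0129·19.7^0.44·exp(0.046·85-1.2354) = 0.6946
  Sd branch = 0.0175·Sd^0.57·e^(0.008·RH+0.085·T) = 1.854 μm/a
  sum: 0.6946 + 1.854 → r_corr = 2.548 μm/a
Ordering by μm/a: zinc (2.55) > copper (2.26)

copper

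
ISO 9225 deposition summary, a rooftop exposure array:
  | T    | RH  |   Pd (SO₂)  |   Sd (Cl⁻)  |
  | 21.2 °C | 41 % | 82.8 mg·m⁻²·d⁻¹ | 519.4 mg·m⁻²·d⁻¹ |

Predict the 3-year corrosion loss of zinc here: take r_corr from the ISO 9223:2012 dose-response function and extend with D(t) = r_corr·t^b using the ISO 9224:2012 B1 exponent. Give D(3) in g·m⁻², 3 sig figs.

zinc: f(T) = -0.071·(T−10) [T>10 °C] = -0.7952
  SO₂ term: 0.0129·82.8^0.44·exp(0.046·41-0.7952) = 0.2681
  Cl⁻ term: 0.0175·519.4^0.57·exp(0.008·41+0.085·21.2) = 5.199
  sum: 0.2681 + 5.199 → r_corr = 5.467 μm/a
Power-law: D(3) = r_corr · 3^0.813
  D(3) = 5.467 × 3^0.813 = 5.467 × 2.443 = 13.36 μm
  Mass loss = 13.36 μm × 7.14 g/cm³ = 95.36 g·m⁻²

D(3) = 95.4 g·m⁻²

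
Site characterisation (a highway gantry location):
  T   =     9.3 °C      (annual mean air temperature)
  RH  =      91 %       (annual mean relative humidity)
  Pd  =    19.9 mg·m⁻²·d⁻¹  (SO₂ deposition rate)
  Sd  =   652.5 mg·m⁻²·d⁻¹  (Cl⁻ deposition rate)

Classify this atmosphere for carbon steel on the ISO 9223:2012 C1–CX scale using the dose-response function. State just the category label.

CX

carbon steel: f(T) = +0.150·(T−10) [T≤10 °C] = -0.1050
  Pd branch = 1.77·Pd^0.52·e^(0.02·RH+f) = 46.58 μm/a
  Cl⁻ term: 0.102·652.5^0.62·exp(0.033·91+0.04·9.3) = 165.7
  sum: 46.58 + 165.7 → r_corr = 212.3 μm/a
ISO 9223 Table 2 (carbon steel): 200 < 212 ≤ 700 μm/a ⇒ CX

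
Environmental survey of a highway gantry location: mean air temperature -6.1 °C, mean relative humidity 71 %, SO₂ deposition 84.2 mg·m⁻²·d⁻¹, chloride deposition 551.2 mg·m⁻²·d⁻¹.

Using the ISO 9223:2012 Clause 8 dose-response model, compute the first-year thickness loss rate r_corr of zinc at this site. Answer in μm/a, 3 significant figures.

r_corr = 1.96 μm/a

zinc: T≤10 °C ⇒ hinge +0.038·(-6.1−10) = -0.6118
  Pd branch = 0.0129·Pd^0.44·e^(0.046·RH+f) = 1.29 μm/a
  Sd branch = 0.0175·Sd^0.57·e^(0.008·RH+0.085·T) = 0.6716 μm/a
  r_corr = 1.29 + 0.6716 = 1.961 μm/a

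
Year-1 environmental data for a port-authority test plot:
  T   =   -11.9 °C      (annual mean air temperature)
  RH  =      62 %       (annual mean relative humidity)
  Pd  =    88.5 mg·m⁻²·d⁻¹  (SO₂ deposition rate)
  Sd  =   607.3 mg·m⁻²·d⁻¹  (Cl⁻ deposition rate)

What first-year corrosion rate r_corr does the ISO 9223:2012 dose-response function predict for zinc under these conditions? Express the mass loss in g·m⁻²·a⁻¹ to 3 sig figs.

zinc: f(T) = +0.038·(T−10) [T≤10 °C] = -0.8322
  SO₂ term: 0.0129·88.5^0.44·exp(0.046·62-0.8322) = 0.6989
  Sd branch = 0.0175·Sd^0.57·e^(0.008·RH+0.085·T) = 0.4034 μm/a
  sum: 0.6989 + 0.4034 → r_corr = 1.102 μm/a
Convert to mass loss: 1.102 μm/a × 7.14 g/cm³ = 7.87 g·m⁻²·a⁻¹

r_corr = 7.87 g·m⁻²·a⁻¹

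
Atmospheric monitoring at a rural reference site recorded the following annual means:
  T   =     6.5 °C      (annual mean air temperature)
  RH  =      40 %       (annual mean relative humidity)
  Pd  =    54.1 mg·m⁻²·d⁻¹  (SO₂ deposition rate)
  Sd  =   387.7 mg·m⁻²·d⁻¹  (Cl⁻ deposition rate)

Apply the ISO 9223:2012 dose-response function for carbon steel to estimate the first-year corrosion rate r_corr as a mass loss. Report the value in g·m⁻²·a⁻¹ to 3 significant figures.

carbon steel: T≤10 °C ⇒ hinge +0.150·(6.5−10) = -0.5250
  sulphur-dioxide contribution → 18.56 μm/a
  chloride contribution → 19.94 μm/a
  total first-year rate 38.5 μm/a
Convert to mass loss: 38.5 μm/a × 7.85 g/cm³ = 302.2 g·m⁻²·a⁻¹

r_corr = 302 g·m⁻²·a⁻¹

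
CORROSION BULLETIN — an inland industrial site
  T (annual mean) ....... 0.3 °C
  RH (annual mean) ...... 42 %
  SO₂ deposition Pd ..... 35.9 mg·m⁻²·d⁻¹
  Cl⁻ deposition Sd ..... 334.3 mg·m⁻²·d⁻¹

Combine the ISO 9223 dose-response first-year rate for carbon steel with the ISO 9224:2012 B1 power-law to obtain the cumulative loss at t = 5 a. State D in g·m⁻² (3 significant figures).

D(5) = 388 g·m⁻²

carbon steel: T≤10 °C ⇒ hinge +0.150·(0.3−10) = -1.4550
  sulphur-dioxide contribution → 6.159 μm/a
  chloride contribution → 15.16 μm/a
  total first-year rate 21.32 μm/a
ISO 9224: D(t) = r_corr · t^b with b = 0.523 (carbon steel, B1)
  D(5) = 21.32 × 5^0.523 = 21.32 × 2.32 = 49.47 μm
  Mass loss = 49.47 μm × 7.85 g/cm³ = 388.3 g·m⁻²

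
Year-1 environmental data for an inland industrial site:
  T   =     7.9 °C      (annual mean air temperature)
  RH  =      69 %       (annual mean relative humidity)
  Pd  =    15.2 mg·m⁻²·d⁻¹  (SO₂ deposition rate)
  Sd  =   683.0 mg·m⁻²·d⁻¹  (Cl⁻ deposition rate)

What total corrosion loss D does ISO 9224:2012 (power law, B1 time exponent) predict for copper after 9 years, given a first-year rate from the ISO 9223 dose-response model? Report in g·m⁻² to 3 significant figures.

copper: temperature factor f = +0.126·(-2.1) = -0.2646
  Pd branch = 0.0053·Pd^0.26·e^(0.059·RH+f) = 0.4838 μm/a
  Cl⁻ term: 0.01025·683.0^0.27·exp(0.036·69+0.049·7.9) = 1.054
  r_corr = 0.4838 + 1.054 = 1.538 μm/a
ISO 9224: D(t) = r_corr · t^b with b = 0.667 (copper, B1)
  D(9) = 1.538 × 9^0.667 = 1.538 × 4.33 = 6.659 μm
  Mass loss = 6.659 μm × 8.96 g/cm³ = 59.67 g·m⁻²

D(9) = 59.7 g·m⁻²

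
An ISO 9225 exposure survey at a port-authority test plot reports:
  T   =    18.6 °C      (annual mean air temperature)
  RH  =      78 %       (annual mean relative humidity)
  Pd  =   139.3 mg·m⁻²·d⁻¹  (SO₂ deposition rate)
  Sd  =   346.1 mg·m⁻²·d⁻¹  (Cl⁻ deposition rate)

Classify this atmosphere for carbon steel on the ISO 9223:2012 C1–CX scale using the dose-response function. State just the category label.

C5

carbon steel: T>10 °C ⇒ hinge -0.054·(18.6−10) = -0.4644
  SO₂ term: 1.77·139.3^0.52·exp(0.02·78-0.4644) = 68.97
  Cl⁻ term: 0.102·346.1^0.62·exp(0.033·78+0.04·18.6) = 105.7
  r_corr = 68.97 + 105.7 = 174.6 μm/a
Category bounds: 80…200 μm/a bracket r_corr ⇒ C5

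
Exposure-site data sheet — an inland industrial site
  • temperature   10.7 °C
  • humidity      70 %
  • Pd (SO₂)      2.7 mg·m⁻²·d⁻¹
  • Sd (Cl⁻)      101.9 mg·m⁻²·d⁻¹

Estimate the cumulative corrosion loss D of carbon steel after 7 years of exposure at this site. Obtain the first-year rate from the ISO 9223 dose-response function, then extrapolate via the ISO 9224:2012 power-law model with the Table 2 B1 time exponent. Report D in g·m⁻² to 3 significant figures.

D(7) = 854 g·m⁻²

carbon steel: f(T) = -0.054·(T−10) [T>10 °C] = -0.0378
  SO₂ term: 1.77·2.7^0.52·exp(0.02·70-0.0378) = 11.58
  Sd branch = 0.102·Sd^0.62·e^(0.033·RH+0.04·T) = 27.72 μm/a
  sum: 11.58 + 27.72 → r_corr = 39.3 μm/a
Power-law: D(7) = r_corr · 7^0.523
  D(7) = 39.3 × 7^0.523 = 39.3 × 2.767 = 108.7 μm
  Mass loss = 108.7 μm × 7.85 g/cm³ = 853.6 g·m⁻²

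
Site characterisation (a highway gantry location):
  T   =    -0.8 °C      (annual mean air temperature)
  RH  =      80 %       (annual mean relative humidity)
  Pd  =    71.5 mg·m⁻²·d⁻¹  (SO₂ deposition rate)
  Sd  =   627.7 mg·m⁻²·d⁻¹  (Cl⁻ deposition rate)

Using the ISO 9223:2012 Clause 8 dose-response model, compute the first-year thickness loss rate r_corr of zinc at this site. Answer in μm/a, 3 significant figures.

zinc: f(T) = +0.038·(T−10) [T≤10 °C] = -0.4104
  Pd branch = 0.0129·Pd^0.44·e^(0.046·RH+f) = 2.221 μm/a
  Sd branch = 0.0175·Sd^0.57·e^(0.008·RH+0.085·T) = 1.219 μm/a
  r_corr = 2.221 + 1.219 = 3.44 μm/a

r_corr = 3.44 μm/a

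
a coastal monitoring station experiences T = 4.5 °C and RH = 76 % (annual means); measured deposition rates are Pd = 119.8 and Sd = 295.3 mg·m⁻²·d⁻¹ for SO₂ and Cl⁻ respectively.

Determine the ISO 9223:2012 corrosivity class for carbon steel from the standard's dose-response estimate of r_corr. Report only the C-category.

C5

carbon steel: T≤10 °C ⇒ hinge +0.150·(4.5−10) = -0.8250
  Pd branch = 1.77·Pd^0.52·e^(0.02·RH+f) = 42.72 μm/a
  Sd branch = 0.102·Sd^0.62·e^(0.033·RH+0.04·T) = 51 μm/a
  r_corr = 42.72 + 51 = 93.71 μm/a
ISO 9223 Table 2 (carbon steel): 80 < 93.7 ≤ 200 μm/a ⇒ C5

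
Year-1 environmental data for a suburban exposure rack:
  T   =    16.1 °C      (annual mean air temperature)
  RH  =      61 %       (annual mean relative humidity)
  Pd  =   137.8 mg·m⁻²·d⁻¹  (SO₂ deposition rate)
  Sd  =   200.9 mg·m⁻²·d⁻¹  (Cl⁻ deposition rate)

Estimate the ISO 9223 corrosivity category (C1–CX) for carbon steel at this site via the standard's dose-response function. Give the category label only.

C5

carbon steel: f(T) = -0.054·(T−10) [T>10 °C] = -0.3294
  SO₂ term: 1.77·137.8^0.52·exp(0.02·61-0.3294) = 55.87
  Sd branch = 0.102·Sd^0.62·e^(0.033·RH+0.04·T) = 38.94 μm/a
  sum: 55.87 + 38.94 → r_corr = 94.81 μm/a
Category bounds: 80…200 μm/a bracket r_corr ⇒ C5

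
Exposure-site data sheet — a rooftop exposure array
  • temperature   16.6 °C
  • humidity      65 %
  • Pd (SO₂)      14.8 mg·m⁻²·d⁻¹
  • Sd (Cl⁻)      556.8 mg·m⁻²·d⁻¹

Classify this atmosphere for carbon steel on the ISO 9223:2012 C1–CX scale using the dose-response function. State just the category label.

carbon steel: temperature factor f = -0.054·(6.6) = -0.3564
  SO₂ term: 1.77·14.8^0.52·exp(0.02·65-0.3564) = 18.46
  Sd branch = 0.102·Sd^0.62·e^(0.033·RH+0.04·T) = 85.28 μm/a
  sum: 18.46 + 85.28 → r_corr = 103.7 μm/a
Category bounds: 80…200 μm/a bracket r_corr ⇒ C5

C5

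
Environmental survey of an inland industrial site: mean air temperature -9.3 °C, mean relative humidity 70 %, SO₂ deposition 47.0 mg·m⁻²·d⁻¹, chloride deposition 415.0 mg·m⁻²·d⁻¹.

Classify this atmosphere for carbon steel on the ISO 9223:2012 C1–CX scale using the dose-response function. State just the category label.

carbon steel: temperature factor f = +0.150·(-19.3) = -2.8950
  sulphur-dioxide contribution → 2.939 μm/a
  chloride contribution → 29.75 μm/a
  total first-year rate 32.69 μm/a
ISO 9223 Table 2 (carbon steel): 25 < 32.7 ≤ 50 μm/a ⇒ C3

C3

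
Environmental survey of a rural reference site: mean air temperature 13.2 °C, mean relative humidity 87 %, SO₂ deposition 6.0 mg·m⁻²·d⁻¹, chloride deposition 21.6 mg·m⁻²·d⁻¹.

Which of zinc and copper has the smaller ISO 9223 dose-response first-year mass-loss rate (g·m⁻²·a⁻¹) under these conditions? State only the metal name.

zinc

zinc: f(T) = -0.071·(T−10) [T>10 °C] = -0.2272
  SO₂ term: 0.0129·6.0^0.44·exp(0.046·87-0.2272) = 1.237
  Sd branch = 0.0175·Sd^0.57·e^(0.008·RH+0.085·T) = 0.6212 μm/a
  r_corr = 1.237 + 0.6212 = 1.858 μm/a
  mass loss = 1.858 μm/a × 7.14 g/cm³ = 13.27 g·m⁻²·a⁻¹
copper: f(T) = -0.080·(T−10) [T>10 °C] = -0.2560
  SO₂ term: 0.0053·6.0^0.26·exp(0.059·87-0.2560) = 1.108
  Cl⁻ term: 0.01025·21.6^0.27·exp(0.036·87+0.049·13.2) = 1.028
  sum: 1.108 + 1.028 → r_corr = 2.137 μm/a
  mass loss = 2.137 μm/a × 8.96 g/cm³ = 19.14 g·m⁻²·a⁻¹
Ordering by g·m⁻²·a⁻¹: copper (19.1) > zinc (13.3)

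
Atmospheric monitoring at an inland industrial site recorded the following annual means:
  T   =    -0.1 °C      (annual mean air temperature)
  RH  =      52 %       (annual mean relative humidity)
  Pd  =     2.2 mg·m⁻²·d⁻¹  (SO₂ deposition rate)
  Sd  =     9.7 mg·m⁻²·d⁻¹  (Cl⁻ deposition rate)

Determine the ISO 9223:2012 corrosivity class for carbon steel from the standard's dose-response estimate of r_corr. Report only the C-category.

C2

carbon steel: T≤10 °C ⇒ hinge +0.150·(-0.1−10) = -1.5150
  Pd branch = 1.77·Pd^0.52·e^(0.02·RH+f) = 1.659 μm/a
  Cl⁻ term: 0.102·9.7^0.62·exp(0.033·52+0.04·-0.1) = 2.312
  sum: 1.659 + 2.312 → r_corr = 3.97 μm/a
Category bounds: 1.3…25 μm/a bracket r_corr ⇒ C2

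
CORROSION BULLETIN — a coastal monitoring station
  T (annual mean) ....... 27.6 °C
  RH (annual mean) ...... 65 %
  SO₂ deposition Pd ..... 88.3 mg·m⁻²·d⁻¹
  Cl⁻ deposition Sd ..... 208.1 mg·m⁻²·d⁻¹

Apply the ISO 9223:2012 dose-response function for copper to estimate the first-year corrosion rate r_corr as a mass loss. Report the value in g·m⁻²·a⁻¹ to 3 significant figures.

r_corr = 17.3 g·m⁻²·a⁻¹

copper: temperature factor f = -0.080·(17.6) = -1.4080
  Pd branch = 0.0053·Pd^0.26·e^(0.059·RH+f) = 0.1924 μm/a
  Sd branch = 0.01025·Sd^0.27·e^(0.036·RH+0.049·T) = 1.739 μm/a
  sum: 0.1924 + 1.739 → r_corr = 1.931 μm/a
Convert to mass loss: 1.931 μm/a × 8.96 g/cm³ = 17.3 g·m⁻²·a⁻¹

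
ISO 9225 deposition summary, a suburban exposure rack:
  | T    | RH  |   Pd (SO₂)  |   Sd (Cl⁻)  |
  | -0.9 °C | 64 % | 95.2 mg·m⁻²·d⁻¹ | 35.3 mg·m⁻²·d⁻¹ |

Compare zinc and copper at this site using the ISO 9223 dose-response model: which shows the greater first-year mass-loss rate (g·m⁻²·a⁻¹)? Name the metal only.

zinc: temperature factor f = +0.038·(-10.9) = -0.4142
  Pd branch = 0.0129·Pd^0.44·e^(0.046·RH+f) = 1.202 μm/a
  Sd branch = 0.0175·Sd^0.57·e^(0.008·RH+0.085·T) = 0.2063 μm/a
  sum: 1.202 + 0.2063 → r_corr = 1.408 μm/a
  mass loss = 1.408 μm/a × 7.14 g/cm³ = 10.05 g·m⁻²·a⁻¹
copper: T≤10 °C ⇒ hinge +0.126·(-0.9−10) = -1.3734
  Pd branch = 0.0053·Pd^0.26·e^(0.059·RH+f) = 0.1915 μm/a
  Sd branch = 0.01025·Sd^0.27·e^(0.036·RH+0.049·T) = 0.2571 μm/a
  sum: 0.1915 + 0.2571 → r_corr = 0.4486 μm/a
  mass loss = 0.4486 μm/a × 8.96 g/cm³ = 4.019 g·m⁻²·a⁻¹
Ordering by g·m⁻²·a⁻¹: zinc (10.1) > copper (4.02)

zinc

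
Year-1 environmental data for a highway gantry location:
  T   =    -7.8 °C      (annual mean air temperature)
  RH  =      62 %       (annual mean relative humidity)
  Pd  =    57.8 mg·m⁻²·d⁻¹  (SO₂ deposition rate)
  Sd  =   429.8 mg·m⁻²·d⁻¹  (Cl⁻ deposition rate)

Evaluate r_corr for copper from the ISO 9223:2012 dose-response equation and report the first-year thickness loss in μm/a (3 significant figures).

r_corr = 0.398 μm/a

copper: T≤10 °C ⇒ hinge +0.126·(-7.8−10) = -2.2428
  SO₂ term: 0.0053·57.8^0.26·exp(0.059·62-2.2428) = 0.06266
  Sd branch = 0.01025·Sd^0.27·e^(0.036·RH+0.049·T) = 0.335 μm/a
  sum: 0.06266 + 0.335 → r_corr = 0.3977 μm/a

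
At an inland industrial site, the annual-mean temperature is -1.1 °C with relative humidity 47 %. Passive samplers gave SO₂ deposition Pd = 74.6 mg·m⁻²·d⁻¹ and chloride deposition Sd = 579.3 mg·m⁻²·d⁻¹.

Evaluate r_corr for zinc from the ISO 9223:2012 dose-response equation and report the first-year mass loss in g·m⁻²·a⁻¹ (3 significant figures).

zinc: f(T) = +0.038·(T−10) [T≤10 °C] = -0.4218
  SO₂ term: 0.0129·74.6^0.44·exp(0.046·47-0.4218) = 0.4902
  Sd branch = 0.0175·Sd^0.57·e^(0.008·RH+0.085·T) = 0.8721 μm/a
  sum: 0.4902 + 0.8721 → r_corr = 1.362 μm/a
Convert to mass loss: 1.362 μm/a × 7.14 g/cm³ = 9.727 g·m⁻²·a⁻¹

r_corr = 9.73 g·m⁻²·a⁻¹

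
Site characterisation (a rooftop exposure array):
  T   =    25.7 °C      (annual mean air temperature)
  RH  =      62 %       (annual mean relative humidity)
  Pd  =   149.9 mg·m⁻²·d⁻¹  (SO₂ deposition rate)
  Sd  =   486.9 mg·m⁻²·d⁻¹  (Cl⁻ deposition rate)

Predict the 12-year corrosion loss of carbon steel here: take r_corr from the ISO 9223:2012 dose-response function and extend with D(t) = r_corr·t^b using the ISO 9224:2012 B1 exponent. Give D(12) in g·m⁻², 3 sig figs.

carbon steel: f(T) = -0.054·(T−10) [T>10 °C] = -0.8478
  sulphur-dioxide contribution → 35.46 μm/a
  chloride contribution → 102.3 μm/a
  ⇒ r_corr(carbon steel) = 137.7 μm/a
Power-law: D(12) = r_corr · 12^0.523
  D(12) = 137.7 × 12^0.523 = 137.7 × 3.668 = 505.2 μm
  Mass loss = 505.2 μm × 7.85 g/cm³ = 3966 g·m⁻²

D(12) = 3.97e+03 g·m⁻²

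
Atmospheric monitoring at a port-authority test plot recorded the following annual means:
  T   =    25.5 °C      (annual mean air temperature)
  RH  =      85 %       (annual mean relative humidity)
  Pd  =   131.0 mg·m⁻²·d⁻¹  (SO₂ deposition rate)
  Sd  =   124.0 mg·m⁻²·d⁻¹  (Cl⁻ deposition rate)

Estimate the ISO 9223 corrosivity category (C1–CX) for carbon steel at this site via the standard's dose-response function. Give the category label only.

C5

carbon steel: f(T) = -0.054·(T−10) [T>10 °C] = -0.8370
  Pd branch = 1.77·Pd^0.52·e^(0.02·RH+f) = 52.94 μm/a
  Sd branch = 0.102·Sd^0.62·e^(0.033·RH+0.04·T) = 92.83 μm/a
  sum: 52.94 + 92.83 → r_corr = 145.8 μm/a
Category bounds: 80…200 μm/a bracket r_corr ⇒ C5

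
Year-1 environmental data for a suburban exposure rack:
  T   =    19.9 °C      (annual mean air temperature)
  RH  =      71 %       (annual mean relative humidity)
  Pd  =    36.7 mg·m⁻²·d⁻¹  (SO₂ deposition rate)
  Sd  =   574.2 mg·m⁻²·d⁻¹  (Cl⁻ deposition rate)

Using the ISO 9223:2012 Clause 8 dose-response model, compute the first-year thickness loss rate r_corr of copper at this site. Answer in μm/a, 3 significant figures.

r_corr = 2.35 μm/a

copper: f(T) = -0.080·(T−10) [T>10 °C] = -0.7920
  Pd branch = 0.0053·Pd^0.26·e^(0.059·RH+f) = 0.404 μm/a
  Cl⁻ term: 0.01025·574.2^0.27·exp(0.036·71+0.049·19.9) = 1.946
  r_corr = 0.404 + 1.946 = 2.35 μm/a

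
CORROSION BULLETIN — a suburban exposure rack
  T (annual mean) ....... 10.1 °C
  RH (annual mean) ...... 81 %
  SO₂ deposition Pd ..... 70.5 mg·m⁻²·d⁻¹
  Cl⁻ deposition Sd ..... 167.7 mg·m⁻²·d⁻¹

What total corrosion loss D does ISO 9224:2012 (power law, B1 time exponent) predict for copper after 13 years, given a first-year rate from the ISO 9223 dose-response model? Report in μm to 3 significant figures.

D(13) = 17.3 μm

copper: f(T) = -0.080·(T−10) [T>10 °C] = -0.0080
  SO₂ term: 0.0053·70.5^0.26·exp(0.059·81-0.0080) = 1.892
  Cl⁻ term: 0.01025·167.7^0.27·exp(0.036·81+0.049·10.1) = 1.238
  sum: 1.892 + 1.238 → r_corr = 3.129 μm/a
Power-law: D(13) = r_corr · 13^0.667
  D(13) = 3.129 × 13^0.667 = 3.129 × 5.534 = 17.32 μm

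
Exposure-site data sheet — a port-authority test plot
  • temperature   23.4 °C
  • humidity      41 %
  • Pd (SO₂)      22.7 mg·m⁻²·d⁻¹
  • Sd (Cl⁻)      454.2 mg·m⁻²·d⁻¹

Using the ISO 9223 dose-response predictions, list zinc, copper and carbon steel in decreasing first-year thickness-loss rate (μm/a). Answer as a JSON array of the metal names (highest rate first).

zinc: temperature factor f = -0.071·(13.4) = -0.9514
  sulphur-dioxide contribution → 0.1298 μm/a
  chloride contribution → 5.807 μm/a
  total first-year rate 5.936 μm/a
copper: T>10 °C ⇒ hinge -0.080·(23.4−10) = -1.0720
  sulphur-dioxide contribution → 0.0459 μm/a
  chloride contribution → 0.7365 μm/a
  ⇒ r_corr(copper) = 0.7824 μm/a
carbon steel: temperature factor f = -0.054·(13.4) = -0.7236
  sulphur-dioxide contribution → 9.885 μm/a
  chloride contribution → 44.69 μm/a
  total first-year rate 54.57 μm/a
Ordering by μm/a: carbon steel (54.6) > zinc (5.94) > copper (0.782)

["carbon steel", "zinc", "copper"]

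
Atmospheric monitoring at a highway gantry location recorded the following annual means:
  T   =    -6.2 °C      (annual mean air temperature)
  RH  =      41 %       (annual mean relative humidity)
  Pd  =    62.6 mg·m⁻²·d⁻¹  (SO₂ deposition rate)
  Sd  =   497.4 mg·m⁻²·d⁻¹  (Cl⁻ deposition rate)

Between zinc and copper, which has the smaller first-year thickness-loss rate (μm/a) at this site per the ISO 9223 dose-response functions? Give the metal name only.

zinc: T≤10 °C ⇒ hinge +0.038·(-6.2−10) = -0.6156
  Pd branch = 0.0129·Pd^0.44·e^(0.046·RH+f) = 0.2837 μm/a
  Sd branch = 0.0175·Sd^0.57·e^(0.008·RH+0.085·T) = 0.494 μm/a
  r_corr = 0.2837 + 0.494 = 0.7777 μm/a
copper: f(T) = +0.126·(T−10) [T≤10 °C] = -2.0412
  Pd branch = 0.0053·Pd^0.26·e^(0.059·RH+f) = 0.02267 μm/a
  Cl⁻ term: 0.01025·497.4^0.27·exp(0.036·41+0.049·-6.2) = 0.177
  r_corr = 0.02267 + 0.177 = 0.1996 μm/a
Ordering by μm/a: zinc (0.778) > copper (0.2)

copper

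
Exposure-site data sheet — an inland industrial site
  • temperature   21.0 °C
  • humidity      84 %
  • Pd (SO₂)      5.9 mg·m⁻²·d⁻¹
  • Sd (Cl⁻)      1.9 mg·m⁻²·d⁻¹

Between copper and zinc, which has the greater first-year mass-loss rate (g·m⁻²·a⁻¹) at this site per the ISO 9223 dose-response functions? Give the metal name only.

copper

copper: f(T) = -0.080·(T−10) [T>10 °C] = -0.8800
  SO₂ term: 0.0053·5.9^0.26·exp(0.059·84-0.8800) = 0.4953
  Cl⁻ term: 0.01025·1.9^0.27·exp(0.036·84+0.049·21.0) = 0.7018
  sum: 0.4953 + 0.7018 → r_corr = 1.197 μm/a
  mass loss = 1.197 μm/a × 8.96 g/cm³ = 10.73 g·m⁻²·a⁻¹
zinc: temperature factor f = -0.071·(11.0) = -0.7810
  SO₂ term: 0.0129·5.9^0.44·exp(0.046·84-0.7810) = 0.6147
  Sd branch = 0.0175·Sd^0.57·e^(0.008·RH+0.085·T) = 0.2944 μm/a
  sum: 0.6147 + 0.2944 → r_corr = 0.9092 μm/a
  mass loss = 0.9092 μm/a × 7.14 g/cm³ = 6.492 g·m⁻²·a⁻¹
Ordering by g·m⁻²·a⁻¹: copper (10.7) > zinc (6.49)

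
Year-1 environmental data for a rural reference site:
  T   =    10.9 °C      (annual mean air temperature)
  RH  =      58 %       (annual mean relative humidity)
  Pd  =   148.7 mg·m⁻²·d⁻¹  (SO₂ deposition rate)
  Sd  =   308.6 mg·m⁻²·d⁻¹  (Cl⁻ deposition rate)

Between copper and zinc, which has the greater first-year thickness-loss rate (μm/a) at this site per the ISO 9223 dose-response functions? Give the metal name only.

copper: T>10 °C ⇒ hinge -0.080·(10.9−10) = -0.0720
  Pd branch = 0.0053·Pd^0.26·e^(0.059·RH+f) = 0.5546 μm/a
  Cl⁻ term: 0.01025·308.6^0.27·exp(0.036·58+0.049·10.9) = 0.6632
  r_corr = 0.5546 + 0.6632 = 1.218 μm/a
zinc: temperature factor f = -0.071·(0.9) = -0.0639
  SO₂ term: 0.0129·148.7^0.44·exp(0.046·58-0.0639) = 1.575
  Cl⁻ term: 0.0175·308.6^0.57·exp(0.008·58+0.085·10.9) = 1.845
  sum: 1.575 + 1.845 → r_corr = 3.42 μm/a
Ordering by μm/a: zinc (3.42) > copper (1.22)

zinc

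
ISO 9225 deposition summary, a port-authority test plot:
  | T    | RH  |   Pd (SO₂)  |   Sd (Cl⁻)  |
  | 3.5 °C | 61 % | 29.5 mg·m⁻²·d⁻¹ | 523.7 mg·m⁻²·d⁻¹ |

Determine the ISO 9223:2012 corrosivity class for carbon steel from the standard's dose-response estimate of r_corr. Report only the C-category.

carbon steel: f(T) = +0.150·(T−10) [T≤10 °C] = -0.9750
  Pd branch = 1.77·Pd^0.52·e^(0.02·RH+f) = 13.14 μm/a
  Cl⁻ term: 0.102·523.7^0.62·exp(0.033·61+0.04·3.5) = 42.61
  sum: 13.14 + 42.61 → r_corr = 55.75 μm/a
55.7 μm/a falls in (50, 80] for carbon steel → category C4

C4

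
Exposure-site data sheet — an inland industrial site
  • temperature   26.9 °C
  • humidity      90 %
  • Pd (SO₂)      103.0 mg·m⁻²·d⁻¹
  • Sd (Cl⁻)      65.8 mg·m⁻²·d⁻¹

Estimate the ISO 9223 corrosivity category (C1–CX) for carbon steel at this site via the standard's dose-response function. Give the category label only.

C5

carbon steel: temperature factor f = -0.054·(16.9) = -0.9126
  SO₂ term: 1.77·103.0^0.52·exp(0.02·90-0.9126) = 47.87
  Cl⁻ term: 0.102·65.8^0.62·exp(0.033·90+0.04·26.9) = 78.17
  r_corr = 47.87 + 78.17 = 126 μm/a
ISO 9223 Table 2 (carbon steel): 80 < 126 ≤ 200 μm/a ⇒ C5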